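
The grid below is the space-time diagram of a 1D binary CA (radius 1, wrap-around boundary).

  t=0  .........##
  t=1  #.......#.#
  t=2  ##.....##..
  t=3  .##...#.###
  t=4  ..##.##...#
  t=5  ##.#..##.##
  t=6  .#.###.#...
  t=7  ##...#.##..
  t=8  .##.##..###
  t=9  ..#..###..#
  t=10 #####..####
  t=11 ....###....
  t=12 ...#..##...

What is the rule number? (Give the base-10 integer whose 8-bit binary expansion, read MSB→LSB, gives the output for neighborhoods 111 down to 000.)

86

  ###|.  b7=0 t=3,i=9
  ##.|#  b6=1 t=0,i=10
  #.#|.  b5=0 t=1,i=9
  #..|#  b4=1 t=0,i=0
  .##|.  b3=0 t=0,i=9
  .#.|#  b2=1 t=1,i=8
  ..#|#  b1=1 t=0,i=8
  ...|.  b0=0 t=0,i=1
  bits 01010110 = 86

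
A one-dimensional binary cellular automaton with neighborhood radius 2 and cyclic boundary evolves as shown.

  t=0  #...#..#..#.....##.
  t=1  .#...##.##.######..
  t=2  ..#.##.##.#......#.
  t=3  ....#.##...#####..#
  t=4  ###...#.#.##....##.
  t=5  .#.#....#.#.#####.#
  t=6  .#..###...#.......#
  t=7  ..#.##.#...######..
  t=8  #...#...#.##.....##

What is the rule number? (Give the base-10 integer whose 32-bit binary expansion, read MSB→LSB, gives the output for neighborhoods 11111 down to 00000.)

191185867

  nb #####: next=.  (t=1,i=13, bit31=0)
  nb ####.: next=.  (t=1,i=15, bit30=0)
  nb ###.#: next=.  (t=5,i=16, bit29=0)
  nb ###..: next=.  (t=1,i=16, bit28=0)
  nb ##.##: next=#  (t=1,i=7, bit27=1)
  nb ##.#.: next=.  (t=0,i=18, bit26=0)
  nb ##..#: next=#  (t=3,i=16, bit25=1)
  nb ##...: next=#  (t=1,i=17, bit24=1)
  nb #.###: next=.  (t=1,i=11, bit23=0)
  nb #.##.: next=#  (t=1,i=8, bit22=1)
  nb #.#.#: next=#  (t=4,i=8, bit21=1)
  nb #.#..: next=.  (t=0,i=0, bit20=0)
  nb #..##: next=.  (t=6,i=3, bit19=0)
  nb #..#.: next=#  (t=0,i=6, bit18=1)
  nb #...#: next=.  (t=0,i=2, bit17=0)
  nb #....: next=#  (t=0,i=12, bit16=1)
  nb .####: next=.  (t=1,i=12, bit15=0)
  nb .###.: next=#  (t=4,i=1, bit14=1)
  nb .##.#: next=.  (t=0,i=17, bit13=0)
  nb .##..: next=.  (t=3,i=7, bit12=0)
  nb .#.##: next=.  (t=2,i=3, bit11=0)
  nb .#.#.: next=.  (t=4,i=7, bit10=0)
  nb .#..#: next=#  (t=0,i=5, bit9=1)
  nb .#...: next=#  (t=0,i=1, bit8=1)
  nb ..###: next=#  (t=3,i=11, bit7=1)
  nb ..##.: next=#  (t=0,i=16, bit6=1)
  nb ..#.#: next=.  (t=2,i=2, bit5=0)
  nb ..#..: next=.  (t=0,i=4, bit4=0)
  nb ...##: next=#  (t=0,i=15, bit3=1)
  nb ...#.: next=.  (t=0,i=3, bit2=0)
  nb ....#: next=#  (t=0,i=14, bit1=1)
  nb .....: next=#  (t=0,i=13, bit0=1)
  bits 00001011011001010100001111001011 = 191185867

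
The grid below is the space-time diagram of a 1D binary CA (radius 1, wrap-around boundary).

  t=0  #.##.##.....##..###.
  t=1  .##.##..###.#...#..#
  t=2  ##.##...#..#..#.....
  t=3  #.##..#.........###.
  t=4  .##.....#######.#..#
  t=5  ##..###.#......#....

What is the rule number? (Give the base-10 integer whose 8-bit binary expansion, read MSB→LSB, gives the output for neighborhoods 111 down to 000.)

41

  nb ###: next=.  (t=0,i=17, bit7=0)
  nb ##.: next=.  (t=0,i=3, bit6=0)
  nb #.#: next=#  (t=0,i=1, bit5=1)
  nb #..: next=.  (t=0,i=7, bit4=0)
  nb .##: next=#  (t=0,i=2, bit3=1)
  nb .#.: next=.  (t=0,i=0, bit2=0)
  nb ..#: next=.  (t=0,i=11, bit1=0)
  nb ...: next=#  (t=0,i=8, bit0=1)
  bits 00101001 = 41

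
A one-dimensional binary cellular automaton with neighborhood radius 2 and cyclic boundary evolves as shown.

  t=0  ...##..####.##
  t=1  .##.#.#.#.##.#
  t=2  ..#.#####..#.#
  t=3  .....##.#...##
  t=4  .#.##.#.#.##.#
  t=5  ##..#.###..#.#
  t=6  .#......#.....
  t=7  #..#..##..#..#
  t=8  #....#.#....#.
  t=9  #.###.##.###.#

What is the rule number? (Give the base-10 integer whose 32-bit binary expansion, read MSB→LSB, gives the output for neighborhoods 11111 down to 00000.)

  ##### -> #   bit 31 = 1  t=2,i=6
  ####. -> .   bit 30 = 0  t=0,i=9
  ###.# -> #   bit 29 = 1  t=0,i=10
  ###.. -> #   bit 28 = 1  t=2,i=8
  ##.## -> #   bit 27 = 1  t=0,i=11
  ##.#. -> .   bit 26 = 0  t=1,i=3
  ##..# -> .   bit 25 = 0  t=0,i=5
  ##... -> .   bit 24 = 0  t=0,i=0
  #.### -> .   bit 23 = 0  t=2,i=4
  #.##. -> .   bit 22 = 0  t=0,i=12
  #.#.# -> #   bit 21 = 1  t=1,i=4
  #.#.. -> #   bit 20 = 1  t=2,i=13
  #..## -> #   bit 19 = 1  t=0,i=6
  #..#. -> .   bit 18 = 0  t=2,i=1
  #...# -> #   bit 17 = 1  t=0,i=1
  #.... -> #   bit 16 = 1  t=3,i=1
  .#### -> #   bit 15 = 1  t=0,i=8
  .###. -> .   bit 14 = 0  t=5,i=0
  .##.# -> #   bit 13 = 1  t=1,i=2
  .##.. -> #   bit 12 = 1  t=0,i=4
  .#.## -> .   bit 11 = 0  t=1,i=0
  .#.#. -> #   bit 10 = 1  t=1,i=5
  .#..# -> .   bit 9 = 0  t=2,i=0
  .#... -> .   bit 8 = 0  t=3,i=9
  ..### -> .   bit 7 = 0  t=0,i=7
  ..##. -> .   bit 6 = 0  t=0,i=3
  ..#.# -> .   bit 5 = 0  t=2,i=2
  ..#.. -> .   bit 4 = 0  t=6,i=1
  ...## -> #   bit 3 = 1  t=0,i=2
  ...#. -> #   bit 2 = 1  t=6,i=0
  ....# -> #   bit 1 = 1  t=3,i=3
  ..... -> .   bit 0 = 0  t=3,i=2
  bits 10111000001110111011010000001110 = 3090920462

3090920462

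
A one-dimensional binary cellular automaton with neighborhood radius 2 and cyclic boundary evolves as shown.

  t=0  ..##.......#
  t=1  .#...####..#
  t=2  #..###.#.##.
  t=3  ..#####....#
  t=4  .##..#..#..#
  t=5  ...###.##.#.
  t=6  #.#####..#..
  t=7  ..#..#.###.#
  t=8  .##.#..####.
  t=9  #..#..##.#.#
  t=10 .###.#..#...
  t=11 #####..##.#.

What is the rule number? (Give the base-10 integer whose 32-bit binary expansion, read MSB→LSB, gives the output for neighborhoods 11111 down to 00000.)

  #####|.  b31=0 t=3,i=4
  ####.|#  b30=1 t=1,i=7
  ###.#|#  b29=1 t=2,i=5
  ###..|.  b28=0 t=1,i=8
  ##.##|#  b27=1 t=5,i=6
  ##.#.|#  b26=1 t=2,i=6
  ##..#|#  b25=1 t=1,i=9
  ##...|.  b24=0 t=0,i=4
  #.###|#  b23=1 t=6,i=2
  #.##.|.  b22=0 t=2,i=9
  #.#.#|.  b21=0 t=2,i=7
  #.#..|.  b20=0 t=1,i=1
  #..##|#  b19=1 t=0,i=1
  #..#.|#  b18=1 t=1,i=10
  #...#|#  b17=1 t=1,i=3
  #....|#  b16=1 t=0,i=5
  .####|.  b15=0 t=1,i=6
  .###.|#  b14=1 t=2,i=4
  .##.#|.  b13=0 t=2,i=10
  .##..|.  b12=0 t=0,i=3
  .#.##|.  b11=0 t=2,i=8
  .#.#.|#  b10=1 t=1,i=0
  .#..#|.  b9=0 t=0,i=0
  .#...|.  b8=0 t=1,i=2
  ..###|#  b7=1 t=1,i=5
  ..##.|.  b6=0 t=0,i=2
  ..#.#|.  b5=0 t=1,i=11
  ..#..|#  b4=1 t=0,i=11
  ...##|#  b3=1 t=1,i=4
  ...#.|.  b2=0 t=0,i=10
  ....#|.  b1=0 t=0,i=9
  .....|#  b0=1 t=0,i=6
  bits 01101110100011110100010010011001 = 1854882969

1854882969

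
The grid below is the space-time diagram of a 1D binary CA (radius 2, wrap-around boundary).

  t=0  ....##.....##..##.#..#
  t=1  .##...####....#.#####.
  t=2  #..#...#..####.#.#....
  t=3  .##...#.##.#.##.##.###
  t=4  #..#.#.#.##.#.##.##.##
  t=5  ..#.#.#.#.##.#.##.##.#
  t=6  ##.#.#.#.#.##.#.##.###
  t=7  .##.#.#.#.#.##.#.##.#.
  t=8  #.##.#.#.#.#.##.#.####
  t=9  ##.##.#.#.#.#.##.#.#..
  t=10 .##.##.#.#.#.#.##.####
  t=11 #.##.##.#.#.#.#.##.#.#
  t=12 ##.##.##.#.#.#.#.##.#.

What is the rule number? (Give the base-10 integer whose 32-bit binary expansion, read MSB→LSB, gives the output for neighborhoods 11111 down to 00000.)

756936199

  [31] ##### => .  t=1,i=18
  [30] ####. => .  t=1,i=8
  [29] ###.# => #  t=2,i=13
  [28] ###.. => .  t=1,i=9
  [27] ##.## => #  t=3,i=0
  [26] ##.#. => #  t=0,i=17
  [25] ##..# => .  t=0,i=13
  [24] ##... => #  t=0,i=6
  [23] #.### => .  t=1,i=16
  [22] #.##. => .  t=3,i=1
  [21] #.#.# => .  t=2,i=15
  [20] #.#.. => #  t=0,i=18
  [19] #..## => #  t=0,i=14
  [18] #..#. => #  t=0,i=20
  [17] #...# => .  t=1,i=4
  [16] #.... => #  t=0,i=1
  [15] .#### => #  t=1,i=7
  [14] .###. => #  t=3,i=20
  [13] .##.# => #  t=0,i=16
  [12] .##.. => .  t=0,i=5
  [11] .#.## => #  t=1,i=15
  [10] .#.#. => #  t=2,i=16
  [9] .#..# => #  t=0,i=19
  [8] .#... => .  t=0,i=0
  [7] ..### => .  t=1,i=6
  [6] ..##. => .  t=0,i=4
  [5] ..#.# => .  t=1,i=14
  [4] ..#.. => .  t=0,i=21
  [3] ...## => .  t=0,i=3
  [2] ...#. => #  t=1,i=13
  [1] ....# => #  t=0,i=2
  [0] ..... => #  t=0,i=8
  bits 00101101000111011110111000000111 = 756936199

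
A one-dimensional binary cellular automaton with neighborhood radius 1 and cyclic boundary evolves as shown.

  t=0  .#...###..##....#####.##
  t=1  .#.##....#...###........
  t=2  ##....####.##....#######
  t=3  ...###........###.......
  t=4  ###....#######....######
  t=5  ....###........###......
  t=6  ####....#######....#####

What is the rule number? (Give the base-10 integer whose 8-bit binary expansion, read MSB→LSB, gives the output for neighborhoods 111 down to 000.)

  nb ###: next=.  (t=0,i=6, bit7=0)
  nb ##.: next=.  (t=0,i=7, bit6=0)
  nb #.#: next=.  (t=0,i=0, bit5=0)
  nb #..: next=.  (t=0,i=2, bit4=0)
  nb .##: next=.  (t=0,i=5, bit3=0)
  nb .#.: next=#  (t=0,i=1, bit2=1)
  nb ..#: next=#  (t=0,i=4, bit1=1)
  nb ...: next=#  (t=0,i=3, bit0=1)
  bits 00000111 = 7

7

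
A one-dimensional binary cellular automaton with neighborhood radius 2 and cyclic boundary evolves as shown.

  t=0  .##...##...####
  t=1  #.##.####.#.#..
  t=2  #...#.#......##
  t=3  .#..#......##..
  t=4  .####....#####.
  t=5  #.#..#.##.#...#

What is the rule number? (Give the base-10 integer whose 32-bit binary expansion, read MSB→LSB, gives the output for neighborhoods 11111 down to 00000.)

185373306

  nb #####: next=.  (t=4,i=11, bit31=0)
  nb ####.: next=.  (t=0,i=13, bit30=0)
  nb ###.#: next=.  (t=0,i=14, bit29=0)
  nb ###..: next=.  (t=2,i=0, bit28=0)
  nb ##.##: next=#  (t=0,i=0, bit27=1)
  nb ##.#.: next=.  (t=1,i=9, bit26=0)
  nb ##..#: next=#  (t=4,i=14, bit25=1)
  nb ##...: next=#  (t=0,i=3, bit24=1)
  nb #.###: next=.  (t=1,i=5, bit23=0)
  nb #.##.: next=.  (t=0,i=1, bit22=0)
  nb #.#.#: next=.  (t=1,i=10, bit21=0)
  nb #.#..: next=.  (t=1,i=12, bit20=0)
  nb #..##: next=#  (t=4,i=0, bit19=1)
  nb #..#.: next=#  (t=1,i=14, bit18=1)
  nb #...#: next=.  (t=0,i=4, bit17=0)
  nb #....: next=.  (t=2,i=8, bit16=0)
  nb .####: next=#  (t=0,i=12, bit15=1)
  nb .###.: next=.  (t=2,i=14, bit14=0)
  nb .##.#: next=.  (t=1,i=3, bit13=0)
  nb .##..: next=#  (t=0,i=2, bit12=1)
  nb .#.##: next=.  (t=1,i=1, bit11=0)
  nb .#.#.: next=.  (t=1,i=11, bit10=0)
  nb .#..#: next=#  (t=1,i=13, bit9=1)
  nb .#...: next=.  (t=2,i=7, bit8=0)
  nb ..###: next=.  (t=0,i=11, bit7=0)
  nb ..##.: next=#  (t=0,i=6, bit6=1)
  nb ..#.#: next=#  (t=1,i=0, bit5=1)
  nb ..#..: next=#  (t=3,i=1, bit4=1)
  nb ...##: next=#  (t=0,i=5, bit3=1)
  nb ...#.: next=.  (t=2,i=3, bit2=0)
  nb ....#: next=#  (t=2,i=11, bit1=1)
  nb .....: next=.  (t=2,i=9, bit0=0)
  bits 00001011000011001001001001111010 = 185373306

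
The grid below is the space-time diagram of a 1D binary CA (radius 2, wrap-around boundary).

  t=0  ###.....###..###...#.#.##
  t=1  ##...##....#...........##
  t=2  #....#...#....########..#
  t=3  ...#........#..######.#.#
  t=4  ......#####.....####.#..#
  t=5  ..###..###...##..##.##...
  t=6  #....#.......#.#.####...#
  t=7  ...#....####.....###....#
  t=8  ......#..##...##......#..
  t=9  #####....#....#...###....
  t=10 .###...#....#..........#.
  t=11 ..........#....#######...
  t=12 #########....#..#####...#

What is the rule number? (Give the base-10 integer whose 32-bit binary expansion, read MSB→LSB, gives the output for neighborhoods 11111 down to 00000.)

3469779011

  ##### -> #   bit 31 = 1  t=0,i=0
  ####. -> #   bit 30 = 1  t=0,i=1
  ###.# -> .   bit 29 = 0  t=3,i=20
  ###.. -> .   bit 28 = 0  t=0,i=2
  ##.## -> #   bit 27 = 1  t=5,i=19
  ##.#. -> #   bit 26 = 1  t=3,i=21
  ##..# -> #   bit 25 = 1  t=0,i=11
  ##... -> .   bit 24 = 0  t=0,i=3
  #.### -> #   bit 23 = 1  t=0,i=23
  #.##. -> #   bit 22 = 1  t=5,i=20
  #.#.# -> .   bit 21 = 0  t=0,i=21
  #.#.. -> #   bit 20 = 1  t=3,i=24
  #..## -> .   bit 19 = 0  t=0,i=12
  #..#. -> .   bit 18 = 0  t=4,i=23
  #...# -> .   bit 17 = 0  t=0,i=17
  #.... -> .   bit 16 = 0  t=0,i=4
  .#### -> #   bit 15 = 1  t=0,i=24
  .###. -> .   bit 14 = 0  t=0,i=9
  .##.# -> #   bit 13 = 1  t=5,i=18
  .##.. -> .   bit 12 = 0  t=1,i=6
  .#.## -> .   bit 11 = 0  t=0,i=22
  .#.#. -> .   bit 10 = 0  t=0,i=20
  .#..# -> .   bit 9 = 0  t=3,i=13
  .#... -> .   bit 8 = 0  t=1,i=12
  ..### -> .   bit 7 = 0  t=0,i=8
  ..##. -> #   bit 6 = 1  t=1,i=5
  ..#.# -> .   bit 5 = 0  t=0,i=19
  ..#.. -> .   bit 4 = 0  t=1,i=11
  ...## -> .   bit 3 = 0  t=0,i=7
  ...#. -> .   bit 2 = 0  t=0,i=18
  ....# -> #   bit 1 = 1  t=0,i=6
  ..... -> #   bit 0 = 1  t=0,i=5
  bits 11001110110100001010000001000011 = 3469779011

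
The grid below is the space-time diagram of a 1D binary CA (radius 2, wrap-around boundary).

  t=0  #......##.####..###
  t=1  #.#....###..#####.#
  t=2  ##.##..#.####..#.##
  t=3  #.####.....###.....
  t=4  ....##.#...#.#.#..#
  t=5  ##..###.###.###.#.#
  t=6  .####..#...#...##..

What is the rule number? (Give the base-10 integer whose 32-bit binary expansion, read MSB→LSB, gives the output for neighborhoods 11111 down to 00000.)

1584084948

  ##### -> .   bit 31 = 0  t=1,i=14
  ####. -> #   bit 30 = 1  t=0,i=12
  ###.# -> .   bit 29 = 0  t=1,i=16
  ###.. -> #   bit 28 = 1  t=0,i=0
  ##.## -> #   bit 27 = 1  t=0,i=9
  ##.#. -> #   bit 26 = 1  t=1,i=1
  ##..# -> #   bit 25 = 1  t=0,i=14
  ##... -> .   bit 24 = 0  t=0,i=1
  #.### -> .   bit 23 = 0  t=0,i=10
  #.##. -> #   bit 22 = 1  t=1,i=18
  #.#.# -> #   bit 21 = 1  t=4,i=13
  #.#.. -> .   bit 20 = 0  t=1,i=2
  #..## -> #   bit 19 = 1  t=0,i=15
  #..#. -> .   bit 18 = 0  t=2,i=6
  #...# -> #   bit 17 = 1  t=4,i=9
  #.... -> #   bit 16 = 1  t=0,i=2
  .#### -> .   bit 15 = 0  t=0,i=11
  .###. -> .   bit 14 = 0  t=1,i=8
  .##.# -> #   bit 13 = 1  t=0,i=8
  .##.. -> #   bit 12 = 1  t=2,i=4
  .#.## -> .   bit 11 = 0  t=2,i=8
  .#.#. -> #   bit 10 = 1  t=4,i=12
  .#..# -> #   bit 9 = 1  t=4,i=16
  .#... -> #   bit 8 = 1  t=1,i=3
  ..### -> #   bit 7 = 1  t=0,i=16
  ..##. -> #   bit 6 = 1  t=0,i=7
  ..#.# -> .   bit 5 = 0  t=2,i=7
  ..#.. -> #   bit 4 = 1  t=4,i=18
  ...## -> .   bit 3 = 0  t=0,i=6
  ...#. -> #   bit 2 = 1  t=3,i=18
  ....# -> .   bit 1 = 0  t=0,i=5
  ..... -> .   bit 0 = 0  t=0,i=3
  bits 01011110011010110011011111010100 = 1584084948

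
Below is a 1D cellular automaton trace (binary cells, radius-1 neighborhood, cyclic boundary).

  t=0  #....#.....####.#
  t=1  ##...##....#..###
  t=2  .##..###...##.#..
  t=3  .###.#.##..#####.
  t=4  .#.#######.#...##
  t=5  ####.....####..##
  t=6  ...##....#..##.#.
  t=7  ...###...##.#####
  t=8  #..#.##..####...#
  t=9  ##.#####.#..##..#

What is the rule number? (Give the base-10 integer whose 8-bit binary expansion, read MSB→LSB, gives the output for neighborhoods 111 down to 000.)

  [7] ### => .  t=0,i=12
  [6] ##. => #  t=0,i=0
  [5] #.# => #  t=0,i=15
  [4] #.. => #  t=0,i=1
  [3] .## => #  t=0,i=11
  [2] .#. => #  t=0,i=5
  [1] ..# => .  t=0,i=4
  [0] ... => .  t=0,i=2
  bits 01111100 = 124

124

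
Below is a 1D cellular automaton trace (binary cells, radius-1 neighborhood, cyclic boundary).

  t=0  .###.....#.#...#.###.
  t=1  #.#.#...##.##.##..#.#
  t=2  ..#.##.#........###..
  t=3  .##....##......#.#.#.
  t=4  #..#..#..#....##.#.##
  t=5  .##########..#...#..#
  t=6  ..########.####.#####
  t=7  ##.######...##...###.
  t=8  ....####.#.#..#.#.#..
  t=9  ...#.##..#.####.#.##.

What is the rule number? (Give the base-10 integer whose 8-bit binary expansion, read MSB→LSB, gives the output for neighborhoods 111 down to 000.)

150

  ###|#  b7=1 t=0,i=2
  ##.|.  b6=0 t=0,i=3
  #.#|.  b5=0 t=0,i=10
  #..|#  b4=1 t=0,i=4
  .##|.  b3=0 t=0,i=1
  .#.|#  b2=1 t=0,i=9
  ..#|#  b1=1 t=0,i=0
  ...|.  b0=0 t=0,i=5
  bits 10010110 = 150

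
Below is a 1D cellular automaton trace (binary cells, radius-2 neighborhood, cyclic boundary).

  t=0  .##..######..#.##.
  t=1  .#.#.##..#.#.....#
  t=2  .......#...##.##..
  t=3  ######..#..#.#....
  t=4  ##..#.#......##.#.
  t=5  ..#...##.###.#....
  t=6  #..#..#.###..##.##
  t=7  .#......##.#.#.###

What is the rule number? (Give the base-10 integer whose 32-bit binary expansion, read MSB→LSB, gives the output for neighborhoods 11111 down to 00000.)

1251000771

  #####|.  b31=0 t=0,i=7
  ####.|#  b30=1 t=0,i=9
  ###.#|.  b29=0 t=5,i=11
  ###..|.  b28=0 t=0,i=10
  ##.##|#  b27=1 t=2,i=13
  ##.#.|.  b26=0 t=4,i=15
  ##..#|#  b25=1 t=0,i=3
  ##...|.  b24=0 t=2,i=16
  #.###|#  b23=1 t=5,i=9
  #.##.|.  b22=0 t=0,i=15
  #.#.#|.  b21=0 t=1,i=1
  #.#..|#  b20=1 t=1,i=11
  #..##|.  b19=0 t=0,i=0
  #..#.|.  b18=0 t=0,i=12
  #...#|.  b17=0 t=2,i=9
  #....|.  b16=0 t=1,i=13
  .####|#  b15=1 t=0,i=6
  .###.|#  b14=1 t=5,i=10
  .##.#|.  b13=0 t=2,i=12
  .##..|.  b12=0 t=0,i=2
  .#.##|.  b11=0 t=0,i=14
  .#.#.|.  b10=0 t=1,i=0
  .#..#|.  b9=0 t=3,i=9
  .#...|#  b8=1 t=1,i=12
  ..###|#  b7=1 t=0,i=5
  ..##.|#  b6=1 t=0,i=1
  ..#.#|.  b5=0 t=0,i=13
  ..#..|.  b4=0 t=2,i=7
  ...##|.  b3=0 t=2,i=10
  ...#.|.  b2=0 t=1,i=16
  ....#|#  b1=1 t=1,i=15
  .....|#  b0=1 t=1,i=14
  bits 01001010100100001100000111000011 = 1251000771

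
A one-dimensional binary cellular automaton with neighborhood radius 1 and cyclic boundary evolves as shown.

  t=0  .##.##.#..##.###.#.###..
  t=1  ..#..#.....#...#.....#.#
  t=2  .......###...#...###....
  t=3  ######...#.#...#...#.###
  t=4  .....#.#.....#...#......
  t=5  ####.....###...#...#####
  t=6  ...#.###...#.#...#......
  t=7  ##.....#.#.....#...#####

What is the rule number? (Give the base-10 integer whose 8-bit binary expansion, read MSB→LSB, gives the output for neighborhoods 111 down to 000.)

  nb ###: next=.  (t=0,i=14, bit7=0)
  nb ##.: next=#  (t=0,i=2, bit6=1)
  nb #.#: next=.  (t=0,i=3, bit5=0)
  nb #..: next=.  (t=0,i=8, bit4=0)
  nb .##: next=.  (t=0,i=1, bit3=0)
  nb .#.: next=.  (t=0,i=7, bit2=0)
  nb ..#: next=.  (t=0,i=0, bit1=0)
  nb ...: next=#  (t=0,i=23, bit0=1)
  bits 01000001 = 65

65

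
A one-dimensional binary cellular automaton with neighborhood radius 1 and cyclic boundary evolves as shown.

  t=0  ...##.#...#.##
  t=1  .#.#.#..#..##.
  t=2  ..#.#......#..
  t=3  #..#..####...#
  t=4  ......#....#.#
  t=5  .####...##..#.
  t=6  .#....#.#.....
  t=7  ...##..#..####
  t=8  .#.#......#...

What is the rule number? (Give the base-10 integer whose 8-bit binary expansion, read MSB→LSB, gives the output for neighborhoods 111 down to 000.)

41

  ### -> .   bit 7 = 0  t=3,i=7
  ##. -> .   bit 6 = 0  t=0,i=4
  #.# -> #   bit 5 = 1  t=0,i=5
  #.. -> .   bit 4 = 0  t=0,i=0
  .## -> #   bit 3 = 1  t=0,i=3
  .#. -> .   bit 2 = 0  t=0,i=6
  ..# -> .   bit 1 = 0  t=0,i=2
  ... -> #   bit 0 = 1  t=0,i=1
  bits 00101001 = 41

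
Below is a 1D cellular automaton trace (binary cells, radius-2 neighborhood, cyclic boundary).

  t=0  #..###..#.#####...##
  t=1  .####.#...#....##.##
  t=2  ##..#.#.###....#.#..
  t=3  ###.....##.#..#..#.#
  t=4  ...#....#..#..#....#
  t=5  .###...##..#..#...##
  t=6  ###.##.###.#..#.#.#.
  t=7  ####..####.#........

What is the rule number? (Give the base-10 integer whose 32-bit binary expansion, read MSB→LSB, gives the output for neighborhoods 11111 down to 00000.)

731533524

  ##### -> .   bit 31 = 0  t=0,i=12
  ####. -> .   bit 30 = 0  t=0,i=13
  ###.# -> #   bit 29 = 1  t=1,i=4
  ###.. -> .   bit 28 = 0  t=0,i=0
  ##.## -> #   bit 27 = 1  t=1,i=0
  ##.#. -> .   bit 26 = 0  t=1,i=5
  ##..# -> #   bit 25 = 1  t=0,i=1
  ##... -> #   bit 24 = 1  t=0,i=15
  #.### -> #   bit 23 = 1  t=0,i=10
  #.##. -> .   bit 22 = 0  t=1,i=18
  #.#.# -> .   bit 21 = 0  t=2,i=6
  #.#.. -> #   bit 20 = 1  t=1,i=6
  #..## -> #   bit 19 = 1  t=0,i=2
  #..#. -> .   bit 18 = 0  t=0,i=7
  #...# -> #   bit 17 = 1  t=0,i=16
  #.... -> .   bit 16 = 0  t=1,i=12
  .#### -> .   bit 15 = 0  t=0,i=11
  .###. -> #   bit 14 = 1  t=0,i=4
  .##.# -> .   bit 13 = 0  t=1,i=16
  .##.. -> #   bit 12 = 1  t=2,i=1
  .#.## -> .   bit 11 = 0  t=0,i=9
  .#.#. -> .   bit 10 = 0  t=2,i=5
  .#..# -> .   bit 9 = 0  t=2,i=18
  .#... -> .   bit 8 = 0  t=1,i=7
  ..### -> #   bit 7 = 1  t=0,i=3
  ..##. -> #   bit 6 = 1  t=1,i=15
  ..#.# -> .   bit 5 = 0  t=0,i=8
  ..#.. -> #   bit 4 = 1  t=1,i=10
  ...## -> .   bit 3 = 0  t=0,i=17
  ...#. -> #   bit 2 = 1  t=1,i=9
  ....# -> .   bit 1 = 0  t=1,i=13
  ..... -> .   bit 0 = 0  t=3,i=5
  bits 00101011100110100101000011010100 = 731533524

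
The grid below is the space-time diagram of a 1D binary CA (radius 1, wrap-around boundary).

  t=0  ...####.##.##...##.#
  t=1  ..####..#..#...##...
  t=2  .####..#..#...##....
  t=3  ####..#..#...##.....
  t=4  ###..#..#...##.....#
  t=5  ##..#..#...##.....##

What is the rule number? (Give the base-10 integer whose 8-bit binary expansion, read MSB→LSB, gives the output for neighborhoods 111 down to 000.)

138

  ###|#  b7=1 t=0,i=4
  ##.|.  b6=0 t=0,i=6
  #.#|.  b5=0 t=0,i=7
  #..|.  b4=0 t=0,i=0
  .##|#  b3=1 t=0,i=3
  .#.|.  b2=0 t=0,i=19
  ..#|#  b1=1 t=0,i=2
  ...|.  b0=0 t=0,i=1
  bits 10001010 = 138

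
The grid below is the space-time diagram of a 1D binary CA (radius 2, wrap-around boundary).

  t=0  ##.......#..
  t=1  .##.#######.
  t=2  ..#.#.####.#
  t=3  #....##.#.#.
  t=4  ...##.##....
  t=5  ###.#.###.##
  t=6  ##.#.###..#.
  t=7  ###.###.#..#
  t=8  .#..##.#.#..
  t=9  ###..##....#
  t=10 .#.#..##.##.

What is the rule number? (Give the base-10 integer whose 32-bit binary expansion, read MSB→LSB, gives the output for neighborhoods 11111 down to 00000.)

  #####|#  b31=1 t=1,i=6
  ####.|#  b30=1 t=1,i=9
  ###.#|.  b29=0 t=2,i=9
  ###..|.  b28=0 t=1,i=10
  ##.##|.  b27=0 t=1,i=3
  ##.#.|#  b26=1 t=2,i=10
  ##..#|#  b25=1 t=1,i=11
  ##...|#  b24=1 t=0,i=2
  #.###|#  b23=1 t=1,i=4
  #.##.|#  b22=1 t=4,i=6
  #.#.#|.  b21=0 t=2,i=4
  #.#..|.  b20=0 t=2,i=11
  #..##|.  b19=0 t=0,i=11
  #..#.|.  b18=0 t=2,i=1
  #...#|#  b17=1 t=8,i=11
  #....|.  b16=0 t=0,i=3
  .####|.  b15=0 t=1,i=5
  .###.|#  b14=1 t=5,i=7
  .##.#|#  b13=1 t=1,i=2
  .##..|#  b12=1 t=0,i=1
  .#.##|#  b11=1 t=2,i=5
  .#.#.|.  b10=0 t=2,i=3
  .#..#|#  b9=1 t=0,i=10
  .#...|.  b8=0 t=3,i=1
  ..###|.  b7=0 t=7,i=11
  ..##.|.  b6=0 t=0,i=0
  ..#.#|.  b5=0 t=2,i=2
  ..#..|#  b4=1 t=0,i=9
  ...##|#  b3=1 t=3,i=4
  ...#.|#  b2=1 t=0,i=8
  ....#|#  b1=1 t=0,i=7
  .....|#  b0=1 t=0,i=4
  bits 11000111110000100111101000011111 = 3351411231

3351411231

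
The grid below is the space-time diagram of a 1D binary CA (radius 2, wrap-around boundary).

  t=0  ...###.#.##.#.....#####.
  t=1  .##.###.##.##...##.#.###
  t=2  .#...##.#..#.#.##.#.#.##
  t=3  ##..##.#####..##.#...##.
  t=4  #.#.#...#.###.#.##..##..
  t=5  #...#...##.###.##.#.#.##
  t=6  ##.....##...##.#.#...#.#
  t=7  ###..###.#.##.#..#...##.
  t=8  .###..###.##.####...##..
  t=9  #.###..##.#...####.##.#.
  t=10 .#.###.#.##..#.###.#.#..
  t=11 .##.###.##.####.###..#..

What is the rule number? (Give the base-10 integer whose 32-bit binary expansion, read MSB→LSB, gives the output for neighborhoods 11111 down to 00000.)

2002045546

  ##### -> .   bit 31 = 0  t=0,i=20
  ####. -> #   bit 30 = 1  t=0,i=21
  ###.# -> #   bit 29 = 1  t=0,i=5
  ###.. -> #   bit 28 = 1  t=0,i=22
  ##.## -> .   bit 27 = 0  t=1,i=0
  ##.#. -> #   bit 26 = 1  t=0,i=6
  ##..# -> #   bit 25 = 1  t=3,i=2
  ##... -> #   bit 24 = 1  t=0,i=23
  #.### -> .   bit 23 = 0  t=1,i=4
  #.##. -> #   bit 22 = 1  t=0,i=9
  #.#.# -> .   bit 21 = 0  t=0,i=7
  #.#.. -> #   bit 20 = 1  t=0,i=12
  #..## -> .   bit 19 = 0  t=3,i=3
  #..#. -> #   bit 18 = 1  t=2,i=10
  #...# -> .   bit 17 = 0  t=1,i=14
  #.... -> .   bit 16 = 0  t=0,i=0
  .#### -> #   bit 15 = 1  t=0,i=19
  .###. -> #   bit 14 = 1  t=0,i=4
  .##.# -> .   bit 13 = 0  t=0,i=10
  .##.. -> .   bit 12 = 0  t=1,i=12
  .#.## -> #   bit 11 = 1  t=0,i=8
  .#.#. -> .   bit 10 = 0  t=2,i=12
  .#..# -> #   bit 9 = 1  t=2,i=9
  .#... -> .   bit 8 = 0  t=0,i=13
  ..### -> .   bit 7 = 0  t=0,i=3
  ..##. -> #   bit 6 = 1  t=1,i=16
  ..#.# -> #   bit 5 = 1  t=2,i=11
  ..#.. -> .   bit 4 = 0  t=5,i=4
  ...## -> #   bit 3 = 1  t=0,i=2
  ...#. -> .   bit 2 = 0  t=4,i=7
  ....# -> #   bit 1 = 1  t=0,i=1
  ..... -> .   bit 0 = 0  t=0,i=15
  bits 01110111010101001100101001101010 = 2002045546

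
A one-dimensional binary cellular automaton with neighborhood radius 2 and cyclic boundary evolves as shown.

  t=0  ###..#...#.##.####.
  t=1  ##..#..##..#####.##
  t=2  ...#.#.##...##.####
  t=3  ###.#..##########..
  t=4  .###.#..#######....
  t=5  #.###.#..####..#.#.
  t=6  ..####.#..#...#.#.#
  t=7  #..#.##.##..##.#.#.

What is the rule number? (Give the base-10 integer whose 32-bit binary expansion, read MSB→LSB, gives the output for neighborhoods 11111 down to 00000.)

  ##### -> #   bit 31 = 1  t=1,i=13
  ####. -> .   bit 30 = 0  t=0,i=16
  ###.# -> #   bit 29 = 1  t=0,i=17
  ###.. -> .   bit 28 = 0  t=0,i=2
  ##.## -> #   bit 27 = 1  t=0,i=13
  ##.#. -> #   bit 26 = 1  t=3,i=3
  ##..# -> .   bit 25 = 0  t=0,i=3
  ##... -> #   bit 24 = 1  t=2,i=0
  #.### -> #   bit 23 = 1  t=0,i=0
  #.##. -> #   bit 22 = 1  t=0,i=11
  #.#.# -> .   bit 21 = 0  t=2,i=5
  #.#.. -> .   bit 20 = 0  t=3,i=4
  #..## -> .   bit 19 = 0  t=1,i=6
  #..#. -> #   bit 18 = 1  t=0,i=4
  #...# -> #   bit 17 = 1  t=0,i=7
  #.... -> .   bit 16 = 0  t=4,i=16
  .#### -> #   bit 15 = 1  t=0,i=15
  .###. -> #   bit 14 = 1  t=0,i=1
  .##.# -> #   bit 13 = 1  t=0,i=12
  .##.. -> #   bit 12 = 1  t=1,i=8
  .#.## -> .   bit 11 = 0  t=0,i=10
  .#.#. -> #   bit 10 = 1  t=2,i=4
  .#..# -> #   bit 9 = 1  t=1,i=5
  .#... -> .   bit 8 = 0  t=0,i=6
  ..### -> .   bit 7 = 0  t=1,i=11
  ..##. -> #   bit 6 = 1  t=1,i=7
  ..#.# -> .   bit 5 = 0  t=0,i=9
  ..#.. -> .   bit 4 = 0  t=0,i=5
  ...## -> #   bit 3 = 1  t=2,i=11
  ...#. -> #   bit 2 = 1  t=0,i=8
  ....# -> .   bit 1 = 0  t=4,i=18
  ..... -> #   bit 0 = 1  t=4,i=17
  bits 10101101110001101111011001001101 = 2915497549

2915497549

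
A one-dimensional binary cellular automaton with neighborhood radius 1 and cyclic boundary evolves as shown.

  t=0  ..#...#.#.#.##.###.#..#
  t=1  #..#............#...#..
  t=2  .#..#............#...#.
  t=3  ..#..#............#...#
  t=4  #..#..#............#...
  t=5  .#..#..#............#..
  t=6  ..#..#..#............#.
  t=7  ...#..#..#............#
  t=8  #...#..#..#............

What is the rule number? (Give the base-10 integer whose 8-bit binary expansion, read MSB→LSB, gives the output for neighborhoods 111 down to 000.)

144

  [7] ### => #  t=0,i=16
  [6] ##. => .  t=0,i=13
  [5] #.# => .  t=0,i=7
  [4] #.. => #  t=0,i=0
  [3] .## => .  t=0,i=12
  [2] .#. => .  t=0,i=2
  [1] ..# => .  t=0,i=1
  [0] ... => .  t=0,i=4
  bits 10010000 = 144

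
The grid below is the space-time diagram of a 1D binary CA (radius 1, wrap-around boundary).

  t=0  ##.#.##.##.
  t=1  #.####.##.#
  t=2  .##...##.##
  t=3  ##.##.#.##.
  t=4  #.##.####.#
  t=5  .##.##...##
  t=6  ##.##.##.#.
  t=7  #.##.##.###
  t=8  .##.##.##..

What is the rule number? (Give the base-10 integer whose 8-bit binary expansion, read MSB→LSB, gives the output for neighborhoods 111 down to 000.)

61

  nb ###: next=.  (t=1,i=3, bit7=0)
  nb ##.: next=.  (t=0,i=1, bit6=0)
  nb #.#: next=#  (t=0,i=2, bit5=1)
  nb #..: next=#  (t=2,i=3, bit4=1)
  nb .##: next=#  (t=0,i=0, bit3=1)
  nb .#.: next=#  (t=0,i=3, bit2=1)
  nb ..#: next=.  (t=2,i=5, bit1=0)
  nb ...: next=#  (t=2,i=4, bit0=1)
  bits 00111101 = 61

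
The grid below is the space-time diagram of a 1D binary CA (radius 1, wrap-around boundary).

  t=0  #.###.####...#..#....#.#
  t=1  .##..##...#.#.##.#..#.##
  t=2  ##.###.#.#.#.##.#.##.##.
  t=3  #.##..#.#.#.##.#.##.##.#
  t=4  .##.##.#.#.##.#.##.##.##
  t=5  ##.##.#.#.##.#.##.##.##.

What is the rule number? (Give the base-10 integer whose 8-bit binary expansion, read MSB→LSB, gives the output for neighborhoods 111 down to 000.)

  ### -> .   bit 7 = 0  t=0,i=3
  ##. -> .   bit 6 = 0  t=0,i=0
  #.# -> #   bit 5 = 1  t=0,i=1
  #.. -> #   bit 4 = 1  t=0,i=10
  .## -> #   bit 3 = 1  t=0,i=2
  .#. -> .   bit 2 = 0  t=0,i=13
  ..# -> #   bit 1 = 1  t=0,i=12
  ... -> .   bit 0 = 0  t=0,i=11
  bits 00111010 = 58

58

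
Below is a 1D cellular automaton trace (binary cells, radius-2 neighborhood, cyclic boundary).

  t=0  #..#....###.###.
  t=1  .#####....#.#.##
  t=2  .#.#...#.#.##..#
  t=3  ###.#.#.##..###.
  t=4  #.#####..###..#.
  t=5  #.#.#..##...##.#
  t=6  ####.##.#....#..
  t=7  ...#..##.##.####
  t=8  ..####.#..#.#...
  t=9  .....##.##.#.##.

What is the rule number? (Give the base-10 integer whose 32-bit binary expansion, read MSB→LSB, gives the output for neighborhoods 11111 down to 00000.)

  nb #####: next=#  (t=1,i=3, bit31=1)
  nb ####.: next=.  (t=1,i=4, bit30=0)
  nb ###.#: next=#  (t=0,i=10, bit29=1)
  nb ###..: next=.  (t=1,i=5, bit28=0)
  nb ##.##: next=.  (t=0,i=11, bit27=0)
  nb ##.#.: next=#  (t=0,i=15, bit26=1)
  nb ##..#: next=#  (t=2,i=13, bit25=1)
  nb ##...: next=.  (t=1,i=6, bit24=0)
  nb #.###: next=#  (t=0,i=12, bit23=1)
  nb #.##.: next=.  (t=1,i=14, bit22=0)
  nb #.#.#: next=#  (t=1,i=12, bit21=1)
  nb #.#..: next=.  (t=0,i=0, bit20=0)
  nb #..##: next=#  (t=3,i=11, bit19=1)
  nb #..#.: next=#  (t=0,i=2, bit18=1)
  nb #...#: next=.  (t=2,i=5, bit17=0)
  nb #....: next=#  (t=0,i=5, bit16=1)
  nb .####: next=.  (t=1,i=2, bit15=0)
  nb .###.: next=.  (t=0,i=9, bit14=0)
  nb .##.#: next=#  (t=1,i=15, bit13=1)
  nb .##..: next=#  (t=2,i=12, bit12=1)
  nb .#.##: next=.  (t=1,i=13, bit11=0)
  nb .#.#.: next=#  (t=1,i=11, bit10=1)
  nb .#..#: next=#  (t=0,i=1, bit9=1)
  nb .#...: next=#  (t=0,i=4, bit8=1)
  nb ..###: next=.  (t=0,i=8, bit7=0)
  nb ..##.: next=.  (t=5,i=7, bit6=0)
  nb ..#.#: next=.  (t=1,i=10, bit5=0)
  nb ..#..: next=#  (t=0,i=3, bit4=1)
  nb ...##: next=.  (t=0,i=7, bit3=0)
  nb ...#.: next=#  (t=1,i=9, bit2=1)
  nb ....#: next=.  (t=0,i=6, bit1=0)
  nb .....: next=.  (t=8,i=15, bit0=0)
  bits 10100110101011010011011100010100 = 2796369684

2796369684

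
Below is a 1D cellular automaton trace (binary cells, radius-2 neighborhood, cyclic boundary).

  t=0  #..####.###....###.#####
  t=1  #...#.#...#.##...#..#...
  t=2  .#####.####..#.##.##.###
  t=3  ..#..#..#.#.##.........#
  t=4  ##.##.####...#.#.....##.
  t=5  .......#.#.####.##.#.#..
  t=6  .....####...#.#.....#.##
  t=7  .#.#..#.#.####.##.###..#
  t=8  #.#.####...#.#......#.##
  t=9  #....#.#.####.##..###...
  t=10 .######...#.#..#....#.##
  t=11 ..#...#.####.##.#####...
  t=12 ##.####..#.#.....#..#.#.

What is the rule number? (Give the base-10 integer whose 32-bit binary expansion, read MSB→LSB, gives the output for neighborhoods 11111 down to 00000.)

  ##### -> .   bit 31 = 0  t=0,i=21
  ####. -> .   bit 30 = 0  t=0,i=5
  ###.# -> #   bit 29 = 1  t=0,i=6
  ###.. -> #   bit 28 = 1  t=0,i=0
  ##.## -> .   bit 27 = 0  t=0,i=7
  ##.#. -> .   bit 26 = 0  t=5,i=18
  ##..# -> .   bit 25 = 0  t=0,i=1
  ##... -> .   bit 24 = 0  t=0,i=11
  #.### -> .   bit 23 = 0  t=0,i=8
  #.##. -> .   bit 22 = 0  t=1,i=12
  #.#.# -> .   bit 21 = 0  t=3,i=10
  #.#.. -> .   bit 20 = 0  t=1,i=6
  #..## -> .   bit 19 = 0  t=0,i=2
  #..#. -> #   bit 18 = 1  t=1,i=19
  #...# -> #   bit 17 = 1  t=1,i=2
  #.... -> #   bit 16 = 1  t=0,i=12
  .#### -> #   bit 15 = 1  t=0,i=4
  .###. -> .   bit 14 = 0  t=0,i=9
  .##.# -> .   bit 13 = 0  t=2,i=16
  .##.. -> #   bit 12 = 1  t=1,i=13
  .#.## -> .   bit 11 = 0  t=1,i=11
  .#.#. -> #   bit 10 = 1  t=1,i=5
  .#..# -> #   bit 9 = 1  t=1,i=18
  .#... -> #   bit 8 = 1  t=1,i=1
  ..### -> .   bit 7 = 0  t=0,i=3
  ..##. -> #   bit 6 = 1  t=4,i=21
  ..#.# -> #   bit 5 = 1  t=1,i=4
  ..#.. -> .   bit 4 = 0  t=1,i=0
  ...## -> .   bit 3 = 0  t=0,i=14
  ...#. -> #   bit 2 = 1  t=1,i=3
  ....# -> #   bit 1 = 1  t=0,i=13
  ..... -> .   bit 0 = 0  t=3,i=16
  bits 00110000000001111001011101100110 = 805803878

805803878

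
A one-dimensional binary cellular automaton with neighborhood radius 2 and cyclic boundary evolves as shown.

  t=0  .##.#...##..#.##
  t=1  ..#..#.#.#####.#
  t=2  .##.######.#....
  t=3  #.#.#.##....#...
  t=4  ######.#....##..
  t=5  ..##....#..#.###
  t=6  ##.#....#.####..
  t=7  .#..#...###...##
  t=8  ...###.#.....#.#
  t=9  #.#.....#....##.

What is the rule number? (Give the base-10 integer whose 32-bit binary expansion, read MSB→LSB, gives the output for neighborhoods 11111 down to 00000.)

2192325944

  ##### -> #   bit 31 = 1  t=1,i=11
  ####. -> .   bit 30 = 0  t=1,i=12
  ###.# -> .   bit 29 = 0  t=1,i=13
  ###.. -> .   bit 28 = 0  t=5,i=15
  ##.## -> .   bit 27 = 0  t=0,i=0
  ##.#. -> .   bit 26 = 0  t=0,i=3
  ##..# -> #   bit 25 = 1  t=0,i=10
  ##... -> .   bit 24 = 0  t=3,i=8
  #.### -> #   bit 23 = 1  t=1,i=9
  #.##. -> .   bit 22 = 0  t=0,i=1
  #.#.# -> #   bit 21 = 1  t=1,i=7
  #.#.. -> .   bit 20 = 0  t=0,i=4
  #..## -> #   bit 19 = 1  t=4,i=15
  #..#. -> #   bit 18 = 1  t=0,i=11
  #...# -> .   bit 17 = 0  t=0,i=6
  #.... -> .   bit 16 = 0  t=2,i=13
  .#### -> .   bit 15 = 0  t=1,i=10
  .###. -> .   bit 14 = 0  t=5,i=14
  .##.# -> #   bit 13 = 1  t=0,i=2
  .##.. -> #   bit 12 = 1  t=0,i=9
  .#.## -> #   bit 11 = 1  t=0,i=13
  .#.#. -> #   bit 10 = 1  t=1,i=6
  .#..# -> .   bit 9 = 0  t=1,i=0
  .#... -> #   bit 8 = 1  t=0,i=5
  ..### -> .   bit 7 = 0  t=4,i=0
  ..##. -> .   bit 6 = 0  t=0,i=8
  ..#.# -> #   bit 5 = 1  t=0,i=12
  ..#.. -> #   bit 4 = 1  t=1,i=2
  ...## -> #   bit 3 = 1  t=0,i=7
  ...#. -> .   bit 2 = 0  t=3,i=11
  ....# -> .   bit 1 = 0  t=2,i=15
  ..... -> .   bit 0 = 0  t=2,i=14
  bits 10000010101011000011110100111000 = 2192325944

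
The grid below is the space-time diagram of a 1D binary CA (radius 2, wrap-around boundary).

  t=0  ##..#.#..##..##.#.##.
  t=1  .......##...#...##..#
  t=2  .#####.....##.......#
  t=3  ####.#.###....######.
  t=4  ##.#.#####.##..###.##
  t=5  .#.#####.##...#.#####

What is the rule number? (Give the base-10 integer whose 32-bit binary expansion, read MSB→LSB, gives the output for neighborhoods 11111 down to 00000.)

  #####|#  b31=1 t=2,i=3
  ####.|.  b30=0 t=2,i=4
  ###.#|#  b29=1 t=3,i=3
  ###..|#  b28=1 t=2,i=5
  ##.##|#  b27=1 t=0,i=20
  ##.#.|.  b26=0 t=0,i=15
  ##..#|.  b25=0 t=0,i=2
  ##...|.  b24=0 t=1,i=9
  #.###|#  b23=1 t=2,i=1
  #.##.|.  b22=0 t=0,i=0
  #.#.#|#  b21=1 t=0,i=16
  #.#..|.  b20=0 t=0,i=6
  #..##|#  b19=1 t=0,i=8
  #..#.|.  b18=0 t=0,i=3
  #...#|.  b17=0 t=1,i=10
  #....|#  b16=1 t=1,i=1
  .####|#  b15=1 t=2,i=2
  .###.|#  b14=1 t=3,i=8
  .##.#|.  b13=0 t=0,i=14
  .##..|.  b12=0 t=0,i=1
  .#.##|#  b11=1 t=0,i=17
  .#.#.|.  b10=0 t=0,i=5
  .#..#|#  b9=1 t=0,i=7
  .#...|.  b8=0 t=1,i=0
  ..###|.  b7=0 t=3,i=14
  ..##.|.  b6=0 t=0,i=9
  ..#.#|.  b5=0 t=0,i=4
  ..#..|#  b4=1 t=1,i=12
  ...##|.  b3=0 t=1,i=6
  ...#.|#  b2=1 t=1,i=11
  ....#|#  b1=1 t=1,i=5
  .....|#  b0=1 t=1,i=2
  bits 10111000101010011100101000010111 = 3098135063

3098135063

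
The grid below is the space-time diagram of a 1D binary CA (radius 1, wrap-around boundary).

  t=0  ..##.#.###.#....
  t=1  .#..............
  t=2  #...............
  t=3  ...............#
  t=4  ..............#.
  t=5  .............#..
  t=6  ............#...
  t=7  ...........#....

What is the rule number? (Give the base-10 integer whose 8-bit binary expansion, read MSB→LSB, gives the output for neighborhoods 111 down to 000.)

  ### -> .   bit 7 = 0  t=0,i=8
  ##. -> .   bit 6 = 0  t=0,i=3
  #.# -> .   bit 5 = 0  t=0,i=4
  #.. -> .   bit 4 = 0  t=0,i=12
  .## -> .   bit 3 = 0  t=0,i=2
  .#. -> .   bit 2 = 0  t=0,i=5
  ..# -> #   bit 1 = 1  t=0,i=1
  ... -> .   bit 0 = 0  t=0,i=0
  bits 00000010 = 2

2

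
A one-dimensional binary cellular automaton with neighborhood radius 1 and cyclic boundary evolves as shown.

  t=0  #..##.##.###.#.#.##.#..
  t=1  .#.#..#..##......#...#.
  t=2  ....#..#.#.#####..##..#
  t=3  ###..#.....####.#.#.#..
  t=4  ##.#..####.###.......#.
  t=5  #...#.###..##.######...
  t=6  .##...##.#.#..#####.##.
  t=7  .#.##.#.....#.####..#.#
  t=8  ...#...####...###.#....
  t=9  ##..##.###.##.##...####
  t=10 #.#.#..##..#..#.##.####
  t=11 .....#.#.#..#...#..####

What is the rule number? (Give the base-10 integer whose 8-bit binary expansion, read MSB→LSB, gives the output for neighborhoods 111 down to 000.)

153

  nb ###: next=#  (t=0,i=10, bit7=1)
  nb ##.: next=.  (t=0,i=4, bit6=0)
  nb #.#: next=.  (t=0,i=5, bit5=0)
  nb #..: next=#  (t=0,i=1, bit4=1)
  nb .##: next=#  (t=0,i=3, bit3=1)
  nb .#.: next=.  (t=0,i=0, bit2=0)
  nb ..#: next=.  (t=0,i=2, bit1=0)
  nb ...: next=#  (t=1,i=12, bit0=1)
  bits 10011001 = 153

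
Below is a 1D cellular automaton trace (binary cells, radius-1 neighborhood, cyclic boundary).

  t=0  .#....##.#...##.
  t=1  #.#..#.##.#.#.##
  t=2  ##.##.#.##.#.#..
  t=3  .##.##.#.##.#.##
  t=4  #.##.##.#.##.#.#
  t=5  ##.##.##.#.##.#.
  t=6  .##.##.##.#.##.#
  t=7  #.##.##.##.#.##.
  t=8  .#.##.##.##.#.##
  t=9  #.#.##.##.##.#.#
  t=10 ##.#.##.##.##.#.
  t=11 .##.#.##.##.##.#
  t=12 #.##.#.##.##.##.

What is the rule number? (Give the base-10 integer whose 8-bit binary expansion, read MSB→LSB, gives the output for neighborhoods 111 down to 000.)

114

  ###|.  b7=0 t=1,i=15
  ##.|#  b6=1 t=0,i=7
  #.#|#  b5=1 t=0,i=8
  #..|#  b4=1 t=0,i=2
  .##|.  b3=0 t=0,i=6
  .#.|.  b2=0 t=0,i=1
  ..#|#  b1=1 t=0,i=0
  ...|.  b0=0 t=0,i=3
  bits 01110010 = 114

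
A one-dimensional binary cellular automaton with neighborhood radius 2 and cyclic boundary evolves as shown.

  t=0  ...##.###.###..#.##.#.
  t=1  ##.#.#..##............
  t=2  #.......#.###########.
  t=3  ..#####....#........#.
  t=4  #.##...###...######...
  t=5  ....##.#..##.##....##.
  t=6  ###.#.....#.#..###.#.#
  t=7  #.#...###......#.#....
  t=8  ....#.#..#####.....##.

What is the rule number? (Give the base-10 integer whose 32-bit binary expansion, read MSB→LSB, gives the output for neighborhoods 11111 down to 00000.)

  ##### -> .   bit 31 = 0  t=2,i=12
  ####. -> .   bit 30 = 0  t=2,i=19
  ###.# -> #   bit 29 = 1  t=0,i=8
  ###.. -> .   bit 28 = 0  t=0,i=12
  ##.## -> #   bit 27 = 1  t=0,i=5
  ##.#. -> .   bit 26 = 0  t=0,i=19
  ##..# -> .   bit 25 = 0  t=0,i=13
  ##... -> #   bit 24 = 1  t=1,i=10
  #.### -> .   bit 23 = 0  t=0,i=6
  #.##. -> .   bit 22 = 0  t=0,i=17
  #.#.# -> .   bit 21 = 0  t=1,i=3
  #.#.. -> .   bit 20 = 0  t=0,i=20
  #..## -> .   bit 19 = 0  t=1,i=7
  #..#. -> .   bit 18 = 0  t=0,i=14
  #...# -> #   bit 17 = 1  t=3,i=0
  #.... -> #   bit 16 = 1  t=0,i=0
  .#### -> #   bit 15 = 1  t=2,i=11
  .###. -> .   bit 14 = 0  t=0,i=7
  .##.# -> .   bit 13 = 0  t=0,i=4
  .##.. -> .   bit 12 = 0  t=1,i=9
  .#.## -> .   bit 11 = 0  t=0,i=16
  .#.#. -> .   bit 10 = 0  t=1,i=4
  .#..# -> .   bit 9 = 0  t=1,i=6
  .#... -> .   bit 8 = 0  t=0,i=21
  ..### -> #   bit 7 = 1  t=3,i=2
  ..##. -> #   bit 6 = 1  t=0,i=3
  ..#.# -> .   bit 5 = 0  t=0,i=15
  ..#.. -> .   bit 4 = 0  t=3,i=11
  ...## -> .   bit 3 = 0  t=0,i=2
  ...#. -> .   bit 2 = 0  t=2,i=7
  ....# -> #   bit 1 = 1  t=0,i=1
  ..... -> #   bit 0 = 1  t=1,i=12
  bits 00101001000000111000000011000011 = 688095427

688095427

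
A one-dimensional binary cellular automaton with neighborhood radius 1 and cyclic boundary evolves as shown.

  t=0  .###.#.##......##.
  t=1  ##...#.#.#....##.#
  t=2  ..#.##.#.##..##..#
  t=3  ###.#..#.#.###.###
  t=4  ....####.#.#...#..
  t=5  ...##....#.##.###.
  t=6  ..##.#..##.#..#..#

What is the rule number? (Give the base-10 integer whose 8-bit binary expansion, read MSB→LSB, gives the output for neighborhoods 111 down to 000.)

30

  nb ###: next=.  (t=0,i=2, bit7=0)
  nb ##.: next=.  (t=0,i=3, bit6=0)
  nb #.#: next=.  (t=0,i=4, bit5=0)
  nb #..: next=#  (t=0,i=9, bit4=1)
  nb .##: next=#  (t=0,i=1, bit3=1)
  nb .#.: next=#  (t=0,i=5, bit2=1)
  nb ..#: next=#  (t=0,i=0, bit1=1)
  nb ...: next=.  (t=0,i=10, bit0=0)
  bits 00011110 = 30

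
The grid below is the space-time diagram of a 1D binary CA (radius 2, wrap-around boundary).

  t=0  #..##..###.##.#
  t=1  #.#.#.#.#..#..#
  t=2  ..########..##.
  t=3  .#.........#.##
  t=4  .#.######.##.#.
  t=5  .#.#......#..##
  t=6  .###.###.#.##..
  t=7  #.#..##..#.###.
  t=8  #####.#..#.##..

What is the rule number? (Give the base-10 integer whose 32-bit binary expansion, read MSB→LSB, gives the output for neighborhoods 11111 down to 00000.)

  ##### -> .   bit 31 = 0  t=2,i=4
  ####. -> .   bit 30 = 0  t=2,i=8
  ###.# -> .   bit 29 = 0  t=0,i=9
  ###.. -> .   bit 28 = 0  t=2,i=9
  ##.## -> .   bit 27 = 0  t=0,i=10
  ##.#. -> .   bit 26 = 0  t=1,i=1
  ##..# -> .   bit 25 = 0  t=0,i=1
  ##... -> #   bit 24 = 1  t=2,i=14
  #.### -> #   bit 23 = 1  t=4,i=3
  #.##. -> #   bit 22 = 1  t=0,i=11
  #.#.# -> #   bit 21 = 1  t=1,i=2
  #.#.. -> #   bit 20 = 1  t=1,i=8
  #..## -> #   bit 19 = 1  t=0,i=2
  #..#. -> .   bit 18 = 0  t=1,i=10
  #...# -> .   bit 17 = 0  t=2,i=0
  #.... -> #   bit 16 = 1  t=3,i=3
  .#### -> .   bit 15 = 0  t=2,i=3
  .###. -> #   bit 14 = 1  t=0,i=8
  .##.# -> .   bit 13 = 0  t=0,i=12
  .##.. -> #   bit 12 = 1  t=0,i=0
  .#.## -> .   bit 11 = 0  t=3,i=12
  .#.#. -> #   bit 10 = 1  t=1,i=3
  .#..# -> #   bit 9 = 1  t=1,i=9
  .#... -> .   bit 8 = 0  t=3,i=2
  ..### -> .   bit 7 = 0  t=0,i=7
  ..##. -> .   bit 6 = 0  t=0,i=3
  ..#.# -> #   bit 5 = 1  t=3,i=11
  ..#.. -> .   bit 4 = 0  t=1,i=11
  ...## -> #   bit 3 = 1  t=2,i=1
  ...#. -> #   bit 2 = 1  t=3,i=10
  ....# -> .   bit 1 = 0  t=3,i=9
  ..... -> #   bit 0 = 1  t=3,i=4
  bits 00000001111110010101011000101101 = 33117741

33117741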